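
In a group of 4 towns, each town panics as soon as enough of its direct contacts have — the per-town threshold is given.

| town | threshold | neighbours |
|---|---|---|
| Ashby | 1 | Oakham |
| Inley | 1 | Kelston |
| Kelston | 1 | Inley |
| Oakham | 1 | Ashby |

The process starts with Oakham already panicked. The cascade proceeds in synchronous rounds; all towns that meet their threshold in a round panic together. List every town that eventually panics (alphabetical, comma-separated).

Round 1 — Oakham panics (initial).
Round 2 — checking thresholds:
  Ashby: 1 of 1 neighbours ≥ 1, panics.
Round 3 — no new panics; cascade stops.

Ashby, Oakham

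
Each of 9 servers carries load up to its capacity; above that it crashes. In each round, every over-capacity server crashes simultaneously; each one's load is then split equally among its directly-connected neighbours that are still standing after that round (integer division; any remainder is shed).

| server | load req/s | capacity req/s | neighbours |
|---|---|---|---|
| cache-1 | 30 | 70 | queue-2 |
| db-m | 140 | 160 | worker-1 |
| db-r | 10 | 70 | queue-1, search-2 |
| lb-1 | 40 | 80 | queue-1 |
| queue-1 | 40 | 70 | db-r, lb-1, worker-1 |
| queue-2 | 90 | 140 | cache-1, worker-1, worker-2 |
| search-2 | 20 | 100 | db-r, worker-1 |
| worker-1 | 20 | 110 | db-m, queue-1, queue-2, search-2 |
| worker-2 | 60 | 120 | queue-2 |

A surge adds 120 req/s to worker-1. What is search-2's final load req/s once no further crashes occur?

Round 1 — worker-1 at 140 > 110. worker-1 crashes.
  worker-1 sheds 140 req/s to db-m, queue-1, queue-2, search-2: 35 each.
    db-m: 140+35 = 175 > 160
    queue-1: 40+35 = 75 > 70
    queue-2: 90+35 = 125 ≤ 140
    search-2: 20+35 = 55 ≤ 100
Round 2 — db-m, queue-1 crash.
  db-m sheds 175 req/s: no online neighbours, lost.
  queue-1 sheds 75 req/s to db-r, lb-1: 37 each (1 lost).
    db-r: 10+37 = 47 ≤ 70
    lb-1: 40+37 = 77 ≤ 80
No further crashes.

55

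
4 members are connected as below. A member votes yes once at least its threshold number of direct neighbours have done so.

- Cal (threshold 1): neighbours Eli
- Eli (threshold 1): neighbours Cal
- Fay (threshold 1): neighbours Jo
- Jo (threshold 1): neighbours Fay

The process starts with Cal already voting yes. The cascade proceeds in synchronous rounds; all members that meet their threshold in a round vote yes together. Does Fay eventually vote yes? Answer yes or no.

no

Round 1 — Cal votes yes (initial).
Round 2 — checking thresholds:
  Eli: 1 of 1 neighbours ≥ 1, votes yes.
Round 3 — no new yes votes; cascade stops.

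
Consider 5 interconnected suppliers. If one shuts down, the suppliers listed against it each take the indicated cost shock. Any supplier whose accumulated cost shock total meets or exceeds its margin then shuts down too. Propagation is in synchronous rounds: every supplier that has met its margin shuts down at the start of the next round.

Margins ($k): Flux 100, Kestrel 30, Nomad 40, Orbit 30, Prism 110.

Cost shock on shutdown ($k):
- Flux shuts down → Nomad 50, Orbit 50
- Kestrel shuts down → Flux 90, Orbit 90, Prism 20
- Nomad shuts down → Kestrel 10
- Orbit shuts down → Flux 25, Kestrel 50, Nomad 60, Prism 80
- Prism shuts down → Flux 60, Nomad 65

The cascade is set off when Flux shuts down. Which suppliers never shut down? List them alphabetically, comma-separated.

Round 1 — Flux shuts down (initial).
  Nomad: +50 → 50 ≥ 40
  Orbit: +50 → 50 ≥ 30
Round 2 — Nomad, Orbit shut down.
  Kestrel: +10+50 → 60 ≥ 30
  Prism: +80 → 80 < 110
Round 3 — Kestrel shuts down.
  Prism: +20 → 100 < 110
No further shutdowns.

Prism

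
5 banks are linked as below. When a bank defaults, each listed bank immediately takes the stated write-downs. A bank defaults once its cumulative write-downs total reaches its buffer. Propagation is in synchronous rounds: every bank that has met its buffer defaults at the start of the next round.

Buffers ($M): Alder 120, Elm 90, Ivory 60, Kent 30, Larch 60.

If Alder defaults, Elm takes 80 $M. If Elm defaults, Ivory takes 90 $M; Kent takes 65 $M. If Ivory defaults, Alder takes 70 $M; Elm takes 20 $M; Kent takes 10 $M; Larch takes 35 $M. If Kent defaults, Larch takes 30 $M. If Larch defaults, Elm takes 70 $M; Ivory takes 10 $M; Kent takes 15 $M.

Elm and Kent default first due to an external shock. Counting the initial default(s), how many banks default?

4

Round 1 — Elm, Kent default (initial).
  Ivory: +90 → 90 ≥ 60
  Larch: +30 → 30 < 60
Round 2 — Ivory defaults.
  Alder: +70 → 70 < 120
  Larch: +35 → 65 ≥ 60
Round 3 — Larch defaults.
No further defaults.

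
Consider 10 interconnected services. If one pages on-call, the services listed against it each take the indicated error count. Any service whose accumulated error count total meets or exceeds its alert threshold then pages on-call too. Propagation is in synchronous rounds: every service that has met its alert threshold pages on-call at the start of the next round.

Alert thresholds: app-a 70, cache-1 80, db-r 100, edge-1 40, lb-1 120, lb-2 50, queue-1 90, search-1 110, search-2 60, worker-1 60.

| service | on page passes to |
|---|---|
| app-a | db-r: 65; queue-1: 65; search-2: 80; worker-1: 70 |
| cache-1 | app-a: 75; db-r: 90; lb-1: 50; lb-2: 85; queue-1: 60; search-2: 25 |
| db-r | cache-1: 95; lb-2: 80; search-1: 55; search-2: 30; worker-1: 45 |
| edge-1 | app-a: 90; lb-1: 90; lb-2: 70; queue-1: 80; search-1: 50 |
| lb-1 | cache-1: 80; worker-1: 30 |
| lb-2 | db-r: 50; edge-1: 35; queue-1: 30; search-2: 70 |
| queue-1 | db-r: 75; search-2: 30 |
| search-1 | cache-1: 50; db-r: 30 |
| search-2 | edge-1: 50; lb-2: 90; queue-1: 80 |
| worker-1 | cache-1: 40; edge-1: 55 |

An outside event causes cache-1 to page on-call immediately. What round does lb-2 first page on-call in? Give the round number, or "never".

2

Round 1 — cache-1 pages on-call (initial).
  app-a: +75 → 75 ≥ 70
  db-r: +90 → 90 < 100
  lb-1: +50 → 50 < 120
  lb-2: +85 → 85 ≥ 50
  queue-1: +60 → 60 < 90
  search-2: +25 → 25 < 60
Round 2 — app-a, lb-2 page on-call.
  db-r: +65+50 → 205 ≥ 100
  edge-1: +35 → 35 < 40
  queue-1: +65+30 → 155 ≥ 90
  search-2: +80+70 → 175 ≥ 60
  worker-1: +70 → 70 ≥ 60
Round 3 — db-r, queue-1, search-2, worker-1 page on-call.
  edge-1: +50+55 → 140 ≥ 40
  search-1: +55 → 55 < 110
Round 4 — edge-1 pages on-call.
  lb-1: +90 → 140 ≥ 120
  search-1: +50 → 105 < 110
Round 5 — lb-1 pages on-call.
No further pages.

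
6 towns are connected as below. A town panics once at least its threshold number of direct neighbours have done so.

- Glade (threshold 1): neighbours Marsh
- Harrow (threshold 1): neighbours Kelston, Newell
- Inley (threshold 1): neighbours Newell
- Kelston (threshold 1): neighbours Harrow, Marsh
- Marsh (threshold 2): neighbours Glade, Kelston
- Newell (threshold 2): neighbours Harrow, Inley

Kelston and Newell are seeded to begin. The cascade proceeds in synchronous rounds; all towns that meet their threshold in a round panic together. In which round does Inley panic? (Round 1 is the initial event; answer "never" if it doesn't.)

2

Round 1 — Kelston, Newell panic (initial).
Round 2 — checking thresholds:
  Harrow: 2 of 2 neighbours ≥ 1, panics.
  Inley: 1 of 1 neighbours ≥ 1, panics.
  Marsh: 1 of 2 neighbours < 2, holds.
Round 3 — no new panics; cascade stops.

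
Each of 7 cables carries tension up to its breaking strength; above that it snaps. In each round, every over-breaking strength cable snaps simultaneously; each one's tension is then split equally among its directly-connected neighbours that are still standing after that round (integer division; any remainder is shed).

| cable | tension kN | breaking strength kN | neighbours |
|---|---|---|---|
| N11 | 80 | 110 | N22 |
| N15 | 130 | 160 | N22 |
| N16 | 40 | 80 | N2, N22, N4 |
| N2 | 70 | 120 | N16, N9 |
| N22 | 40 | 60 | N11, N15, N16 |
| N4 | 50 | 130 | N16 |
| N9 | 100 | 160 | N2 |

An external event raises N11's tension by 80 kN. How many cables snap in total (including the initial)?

6

Round 1 — N11 at 160 > 110. N11 snaps.
  N11 sheds 160 kN to N22: 160 each.
    N22: 40+160 = 200 > 60
Round 2 — N22 snaps.
  N22 sheds 200 kN to N15, N16: 100 each.
    N15: 130+100 = 230 > 160
    N16: 40+100 = 140 > 80
Round 3 — N15, N16 snap.
  N15 sheds 230 kN: no online neighbours, lost.
  N16 sheds 140 kN to N2, N4: 70 each.
    N2: 70+70 = 140 > 120
    N4: 50+70 = 120 ≤ 130
Round 4 — N2 snaps.
  N2 sheds 140 kN to N9: 140 each.
    N9: 100+140 = 240 > 160
Round 5 — N9 snaps.
  N9 sheds 240 kN: no online neighbours, lost.
No further breaks.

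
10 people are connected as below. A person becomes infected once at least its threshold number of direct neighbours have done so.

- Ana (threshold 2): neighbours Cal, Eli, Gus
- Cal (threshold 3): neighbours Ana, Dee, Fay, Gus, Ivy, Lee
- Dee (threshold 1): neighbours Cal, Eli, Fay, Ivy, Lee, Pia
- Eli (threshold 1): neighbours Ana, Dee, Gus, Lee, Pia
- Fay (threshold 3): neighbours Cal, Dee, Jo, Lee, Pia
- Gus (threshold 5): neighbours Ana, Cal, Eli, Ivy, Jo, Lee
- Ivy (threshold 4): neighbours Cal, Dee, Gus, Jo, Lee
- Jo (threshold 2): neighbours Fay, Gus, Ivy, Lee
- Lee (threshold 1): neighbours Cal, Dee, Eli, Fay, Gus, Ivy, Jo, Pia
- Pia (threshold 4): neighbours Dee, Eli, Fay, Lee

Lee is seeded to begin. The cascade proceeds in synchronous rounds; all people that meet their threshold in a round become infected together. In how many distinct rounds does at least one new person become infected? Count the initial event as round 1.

2

Round 1 — Lee becomes infected (initial).
Round 2 — checking thresholds:
  Cal: 1 of 6 neighbours < 3, holds.
  Dee: 1 of 6 neighbours ≥ 1, becomes infected.
  Eli: 1 of 5 neighbours ≥ 1, becomes infected.
  Fay: 1 of 5 neighbours < 3, holds.
  Gus: 1 of 6 neighbours < 5, holds.
  Ivy: 1 of 5 neighbours < 4, holds.
  Jo: 1 of 4 neighbours < 2, holds.
  Pia: 1 of 4 neighbours < 4, holds.
Round 3 — no new infections; cascade stops.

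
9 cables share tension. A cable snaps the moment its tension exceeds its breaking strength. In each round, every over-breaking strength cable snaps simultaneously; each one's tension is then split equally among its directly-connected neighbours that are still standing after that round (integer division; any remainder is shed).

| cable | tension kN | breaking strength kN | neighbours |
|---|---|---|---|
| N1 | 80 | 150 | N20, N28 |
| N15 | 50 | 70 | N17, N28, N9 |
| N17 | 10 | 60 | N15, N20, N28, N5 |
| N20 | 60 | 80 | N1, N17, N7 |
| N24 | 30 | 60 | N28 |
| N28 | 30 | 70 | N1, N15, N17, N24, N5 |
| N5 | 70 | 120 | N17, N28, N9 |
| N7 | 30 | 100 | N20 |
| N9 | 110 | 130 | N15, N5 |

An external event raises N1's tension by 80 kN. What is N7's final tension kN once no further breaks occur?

Round 1 — N1 at 160 > 150. N1 snaps.
  N1 sheds 160 kN to N20, N28: 80 each.
    N20: 60+80 = 140 > 80
    N28: 30+80 = 110 > 70
Round 2 — N20, N28 snap.
  N20 sheds 140 kN to N17, N7: 70 each.
    N17: 10+70 = 80 > 60
    N7: 30+70 = 100 ≤ 100
  N28 sheds 110 kN to N15, N17, N24, N5: 27 each (2 lost).
    N15: 50+27 = 77 > 70
    N17: 80+27 = 107 > 60
    N24: 30+27 = 57 ≤ 60
    N5: 70+27 = 97 ≤ 120
Round 3 — N15, N17 snap.
  N15 sheds 77 kN to N9: 77 each.
    N9: 110+77 = 187 > 130
  N17 sheds 107 kN to N5: 107 each.
    N5: 97+107 = 204 > 120
Round 4 — N5, N9 snap.
  N5 sheds 204 kN: no online neighbours, lost.
  N9 sheds 187 kN: no online neighbours, lost.
No further breaks.

100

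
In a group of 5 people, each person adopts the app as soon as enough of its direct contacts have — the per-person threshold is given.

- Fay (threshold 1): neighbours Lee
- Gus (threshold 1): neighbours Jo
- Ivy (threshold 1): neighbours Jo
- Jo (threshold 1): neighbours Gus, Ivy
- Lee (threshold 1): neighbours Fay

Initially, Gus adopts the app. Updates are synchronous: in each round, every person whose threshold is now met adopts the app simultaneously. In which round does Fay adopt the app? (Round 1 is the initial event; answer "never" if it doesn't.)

never

Round 1 — Gus adopts the app (initial).
Round 2 — checking thresholds:
  Jo: 1 of 2 neighbours ≥ 1, adopts the app.
Round 3 — checking thresholds:
  Ivy: 1 of 1 neighbours ≥ 1, adopts the app.
Round 4 — no new adoptions; cascade stops.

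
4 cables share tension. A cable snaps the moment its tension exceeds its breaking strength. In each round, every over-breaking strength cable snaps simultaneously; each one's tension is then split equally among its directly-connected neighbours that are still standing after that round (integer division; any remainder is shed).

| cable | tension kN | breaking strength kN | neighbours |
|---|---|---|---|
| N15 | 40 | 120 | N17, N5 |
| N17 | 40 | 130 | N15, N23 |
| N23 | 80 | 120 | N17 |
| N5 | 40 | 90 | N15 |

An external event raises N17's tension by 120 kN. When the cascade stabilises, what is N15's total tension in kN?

120

Round 1 — N17 at 160 > 130. N17 snaps.
  N17 sheds 160 kN to N15, N23: 80 each.
    N15: 40+80 = 120 ≤ 120
    N23: 80+80 = 160 > 120
Round 2 — N23 snaps.
  N23 sheds 160 kN: no online neighbours, lost.
No further breaks.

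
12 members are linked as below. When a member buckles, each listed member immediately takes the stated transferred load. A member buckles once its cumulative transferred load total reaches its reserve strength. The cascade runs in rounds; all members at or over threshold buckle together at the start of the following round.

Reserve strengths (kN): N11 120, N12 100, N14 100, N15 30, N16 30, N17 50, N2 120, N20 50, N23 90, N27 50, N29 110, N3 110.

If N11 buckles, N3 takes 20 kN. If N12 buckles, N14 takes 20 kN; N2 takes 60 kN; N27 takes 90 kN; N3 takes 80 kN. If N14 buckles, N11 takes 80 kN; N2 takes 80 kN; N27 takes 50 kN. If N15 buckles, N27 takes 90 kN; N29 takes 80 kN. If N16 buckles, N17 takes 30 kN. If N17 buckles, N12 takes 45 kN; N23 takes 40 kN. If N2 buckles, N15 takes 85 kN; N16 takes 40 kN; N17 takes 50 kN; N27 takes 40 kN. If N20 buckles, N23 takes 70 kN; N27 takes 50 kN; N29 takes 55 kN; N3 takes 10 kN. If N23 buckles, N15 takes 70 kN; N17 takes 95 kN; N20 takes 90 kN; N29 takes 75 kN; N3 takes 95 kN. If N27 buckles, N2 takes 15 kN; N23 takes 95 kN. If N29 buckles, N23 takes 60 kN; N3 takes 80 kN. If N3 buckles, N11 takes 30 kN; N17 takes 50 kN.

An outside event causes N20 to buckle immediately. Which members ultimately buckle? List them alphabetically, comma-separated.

Round 1 — N20 buckles (initial).
  N23: +70 → 70 < 90
  N27: +50 → 50 ≥ 50
  N29: +55 → 55 < 110
  N3: +10 → 10 < 110
Round 2 — N27 buckles.
  N2: +15 → 15 < 120
  N23: +95 → 165 ≥ 90
Round 3 — N23 buckles.
  N15: +70 → 70 ≥ 30
  N17: +95 → 95 ≥ 50
  N29: +75 → 130 ≥ 110
  N3: +95 → 105 < 110
Round 4 — N15, N17, N29 buckle.
  N12: +45 → 45 < 100
  N3: +80 → 185 ≥ 110
Round 5 — N3 buckles.
  N11: +30 → 30 < 120
No further bucklings.

N15, N17, N20, N23, N27, N29, N3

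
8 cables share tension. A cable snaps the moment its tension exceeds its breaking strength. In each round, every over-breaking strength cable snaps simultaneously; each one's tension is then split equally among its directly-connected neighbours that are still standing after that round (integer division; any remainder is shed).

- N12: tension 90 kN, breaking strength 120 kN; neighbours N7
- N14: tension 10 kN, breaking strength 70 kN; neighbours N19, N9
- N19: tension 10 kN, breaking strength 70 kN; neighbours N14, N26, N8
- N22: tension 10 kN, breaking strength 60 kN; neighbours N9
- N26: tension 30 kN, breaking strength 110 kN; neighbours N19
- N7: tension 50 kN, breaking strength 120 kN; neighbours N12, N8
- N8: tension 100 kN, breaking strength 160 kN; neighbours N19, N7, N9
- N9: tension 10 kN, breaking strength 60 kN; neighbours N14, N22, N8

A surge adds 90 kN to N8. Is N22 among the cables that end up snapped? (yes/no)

no

Round 1 — N8 at 190 > 160. N8 snaps.
  N8 sheds 190 kN to N19, N7, N9: 63 each (1 lost).
    N19: 10+63 = 73 > 70
    N7: 50+63 = 113 ≤ 120
    N9: 10+63 = 73 > 60
Round 2 — N19, N9 snap.
  N19 sheds 73 kN to N14, N26: 36 each (1 lost).
    N14: 10+36 = 46 ≤ 70
    N26: 30+36 = 66 ≤ 110
  N9 sheds 73 kN to N14, N22: 36 each (1 lost).
    N14: 46+36 = 82 > 70
    N22: 10+36 = 46 ≤ 60
Round 3 — N14 snaps.
  N14 sheds 82 kN: no online neighbours, lost.
No further breaks.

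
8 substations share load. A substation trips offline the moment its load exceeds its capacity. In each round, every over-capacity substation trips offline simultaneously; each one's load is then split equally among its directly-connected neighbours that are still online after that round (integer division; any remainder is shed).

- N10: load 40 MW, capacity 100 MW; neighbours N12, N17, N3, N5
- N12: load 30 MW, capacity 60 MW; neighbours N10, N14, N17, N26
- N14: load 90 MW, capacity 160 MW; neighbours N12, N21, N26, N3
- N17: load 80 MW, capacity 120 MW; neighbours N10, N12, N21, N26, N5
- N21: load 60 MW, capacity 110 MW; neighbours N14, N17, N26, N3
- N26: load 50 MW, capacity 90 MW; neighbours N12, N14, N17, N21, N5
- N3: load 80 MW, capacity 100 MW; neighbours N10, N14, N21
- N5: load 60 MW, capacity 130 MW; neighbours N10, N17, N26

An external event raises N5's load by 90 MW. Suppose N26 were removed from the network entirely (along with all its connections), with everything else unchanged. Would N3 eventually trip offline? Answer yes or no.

With N26 removed:
Round 1 — N5 at 150 > 130. N5 trips offline.
  N5 sheds 150 MW to N10, N17: 75 each.
    N10: 40+75 = 115 > 100
    N17: 80+75 = 155 > 120
Round 2 — N10, N17 trip offline.
  N10 sheds 115 MW to N12, N3: 57 each (1 lost).
    N12: 30+57 = 87 > 60
    N3: 80+57 = 137 > 100
  N17 sheds 155 MW to N12, N21: 77 each (1 lost).
    N12: 87+77 = 164 > 60
    N21: 60+77 = 137 > 110
Round 3 — N12, N21, N3 trip offline.
  N12 sheds 164 MW to N14: 164 each.
    N14: 90+164 = 254 > 160
  N21 sheds 137 MW to N14: 137 each.
    N14: 254+137 = 391 > 160
  N3 sheds 137 MW to N14: 137 each.
    N14: 391+137 = 528 > 160
Round 4 — N14 trips offline.
  N14 sheds 528 MW: no online neighbours, lost.
No further trips.

yes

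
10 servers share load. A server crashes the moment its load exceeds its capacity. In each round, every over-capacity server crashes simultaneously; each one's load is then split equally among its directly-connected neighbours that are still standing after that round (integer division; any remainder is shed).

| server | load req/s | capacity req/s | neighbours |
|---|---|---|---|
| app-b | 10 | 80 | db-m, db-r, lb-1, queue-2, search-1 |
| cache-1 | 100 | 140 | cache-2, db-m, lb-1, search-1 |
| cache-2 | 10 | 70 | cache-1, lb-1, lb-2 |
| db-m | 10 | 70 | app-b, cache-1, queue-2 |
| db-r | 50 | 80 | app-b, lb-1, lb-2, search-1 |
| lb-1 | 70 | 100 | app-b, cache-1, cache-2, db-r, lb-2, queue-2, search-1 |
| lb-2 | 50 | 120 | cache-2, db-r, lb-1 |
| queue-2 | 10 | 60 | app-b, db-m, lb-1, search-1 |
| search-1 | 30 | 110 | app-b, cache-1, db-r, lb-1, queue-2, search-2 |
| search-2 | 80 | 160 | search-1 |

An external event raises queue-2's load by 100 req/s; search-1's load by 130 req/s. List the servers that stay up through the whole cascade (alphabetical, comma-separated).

search-2

Round 1 — queue-2 at 110 > 60; search-1 at 160 > 110. queue-2, search-1 crash.
  queue-2 sheds 110 req/s to app-b, db-m, lb-1: 36 each (2 lost).
    app-b: 10+36 = 46 ≤ 80
    db-m: 10+36 = 46 ≤ 70
    lb-1: 70+36 = 106 > 100
  search-1 sheds 160 req/s to app-b, cache-1, db-r, lb-1, search-2: 32 each.
    app-b: 46+32 = 78 ≤ 80
    cache-1: 100+32 = 132 ≤ 140
    db-r: 50+32 = 82 > 80
    lb-1: 106+32 = 138 > 100
    search-2: 80+32 = 112 ≤ 160
Round 2 — db-r, lb-1 crash.
  db-r sheds 82 req/s to app-b, lb-2: 41 each.
    app-b: 78+41 = 119 > 80
    lb-2: 50+41 = 91 ≤ 120
  lb-1 sheds 138 req/s to app-b, cache-1, cache-2, lb-2: 34 each (2 lost).
    app-b: 119+34 = 153 > 80
    cache-1: 132+34 = 166 > 140
    cache-2: 10+34 = 44 ≤ 70
    lb-2: 91+34 = 125 > 120
Round 3 — app-b, cache-1, lb-2 crash.
  app-b sheds 153 req/s to db-m: 153 each.
    db-m: 46+153 = 199 > 70
  cache-1 sheds 166 req/s to cache-2, db-m: 83 each.
    cache-2: 44+83 = 127 > 70
    db-m: 199+83 = 282 > 70
  lb-2 sheds 125 req/s to cache-2: 125 each.
    cache-2: 127+125 = 252 > 70
Round 4 — cache-2, db-m crash.
  cache-2 sheds 252 req/s: no online neighbours, lost.
  db-m sheds 282 req/s: no online neighbours, lost.
No further crashes.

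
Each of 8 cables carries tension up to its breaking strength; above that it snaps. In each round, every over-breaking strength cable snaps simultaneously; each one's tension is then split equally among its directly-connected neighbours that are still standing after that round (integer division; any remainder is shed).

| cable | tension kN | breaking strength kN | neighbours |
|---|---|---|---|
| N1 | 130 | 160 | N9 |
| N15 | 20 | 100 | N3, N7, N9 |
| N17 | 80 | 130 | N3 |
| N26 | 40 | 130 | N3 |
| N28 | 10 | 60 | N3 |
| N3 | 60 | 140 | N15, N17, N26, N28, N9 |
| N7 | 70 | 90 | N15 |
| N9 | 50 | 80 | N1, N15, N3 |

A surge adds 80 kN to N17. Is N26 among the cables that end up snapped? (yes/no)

Round 1 — N17 at 160 > 130. N17 snaps.
  N17 sheds 160 kN to N3: 160 each.
    N3: 60+160 = 220 > 140
Round 2 — N3 snaps.
  N3 sheds 220 kN to N15, N26, N28, N9: 55 each.
    N15: 20+55 = 75 ≤ 100
    N26: 40+55 = 95 ≤ 130
    N28: 10+55 = 65 > 60
    N9: 50+55 = 105 > 80
Round 3 — N28, N9 snap.
  N28 sheds 65 kN: no online neighbours, lost.
  N9 sheds 105 kN to N1, N15: 52 each (1 lost).
    N1: 130+52 = 182 > 160
    N15: 75+52 = 127 > 100
Round 4 — N1, N15 snap.
  N1 sheds 182 kN: no online neighbours, lost.
  N15 sheds 127 kN to N7: 127 each.
    N7: 70+127 = 197 > 90
Round 5 — N7 snaps.
  N7 sheds 197 kN: no online neighbours, lost.
No further breaks.

no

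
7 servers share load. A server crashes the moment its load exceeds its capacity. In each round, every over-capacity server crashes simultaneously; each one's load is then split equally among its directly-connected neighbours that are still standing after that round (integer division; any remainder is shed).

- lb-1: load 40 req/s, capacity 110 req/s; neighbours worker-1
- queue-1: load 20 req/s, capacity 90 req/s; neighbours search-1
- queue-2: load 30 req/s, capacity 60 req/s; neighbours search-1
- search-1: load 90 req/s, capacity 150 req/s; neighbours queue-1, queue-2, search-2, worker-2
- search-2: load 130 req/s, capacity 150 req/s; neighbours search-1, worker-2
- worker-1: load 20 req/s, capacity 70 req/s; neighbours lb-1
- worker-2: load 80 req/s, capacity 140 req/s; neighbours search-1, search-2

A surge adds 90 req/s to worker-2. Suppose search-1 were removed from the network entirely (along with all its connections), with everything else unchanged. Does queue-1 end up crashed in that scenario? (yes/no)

With search-1 removed:
Round 1 — worker-2 at 170 > 140. worker-2 crashes.
  worker-2 sheds 170 req/s to search-2: 170 each.
    search-2: 130+170 = 300 > 150
Round 2 — search-2 crashes.
  search-2 sheds 300 req/s: no online neighbours, lost.
No further crashes.

no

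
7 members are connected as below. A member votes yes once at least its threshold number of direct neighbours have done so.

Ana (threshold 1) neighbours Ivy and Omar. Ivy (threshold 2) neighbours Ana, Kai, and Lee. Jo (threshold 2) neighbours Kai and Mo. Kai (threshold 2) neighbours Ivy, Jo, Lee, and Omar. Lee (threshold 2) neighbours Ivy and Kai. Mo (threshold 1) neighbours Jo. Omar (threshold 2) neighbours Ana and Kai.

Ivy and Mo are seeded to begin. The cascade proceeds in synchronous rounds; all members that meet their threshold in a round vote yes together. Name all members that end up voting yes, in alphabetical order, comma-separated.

Round 1 — Ivy, Mo vote yes (initial).
Round 2 — checking thresholds:
  Ana: 1 of 2 neighbours ≥ 1, votes yes.
  Jo: 1 of 2 neighbours < 2, below threshold.
  Kai: 1 of 4 neighbours < 2, below threshold.
  Lee: 1 of 2 neighbours < 2, below threshold.
Round 3 — no new yes votes; cascade stops.

Ana, Ivy, Mo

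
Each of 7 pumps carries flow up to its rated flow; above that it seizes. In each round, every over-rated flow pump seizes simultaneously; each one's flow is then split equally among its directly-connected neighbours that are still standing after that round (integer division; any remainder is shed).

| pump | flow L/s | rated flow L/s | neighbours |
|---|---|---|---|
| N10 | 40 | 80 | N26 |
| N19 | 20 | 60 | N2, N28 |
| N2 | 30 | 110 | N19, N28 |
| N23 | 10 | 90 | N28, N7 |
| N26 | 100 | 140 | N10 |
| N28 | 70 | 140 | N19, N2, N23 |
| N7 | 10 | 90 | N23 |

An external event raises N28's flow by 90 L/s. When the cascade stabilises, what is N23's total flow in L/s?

Round 1 — N28 at 160 > 140. N28 seizes.
  N28 sheds 160 L/s to N19, N2, N23: 53 each (1 lost).
    N19: 20+53 = 73 > 60
    N2: 30+53 = 83 ≤ 110
    N23: 10+53 = 63 ≤ 90
Round 2 — N19 seizes.
  N19 sheds 73 L/s to N2: 73 each.
    N2: 83+73 = 156 > 110
Round 3 — N2 seizes.
  N2 sheds 156 L/s: no online neighbours, lost.
No further seizures.

63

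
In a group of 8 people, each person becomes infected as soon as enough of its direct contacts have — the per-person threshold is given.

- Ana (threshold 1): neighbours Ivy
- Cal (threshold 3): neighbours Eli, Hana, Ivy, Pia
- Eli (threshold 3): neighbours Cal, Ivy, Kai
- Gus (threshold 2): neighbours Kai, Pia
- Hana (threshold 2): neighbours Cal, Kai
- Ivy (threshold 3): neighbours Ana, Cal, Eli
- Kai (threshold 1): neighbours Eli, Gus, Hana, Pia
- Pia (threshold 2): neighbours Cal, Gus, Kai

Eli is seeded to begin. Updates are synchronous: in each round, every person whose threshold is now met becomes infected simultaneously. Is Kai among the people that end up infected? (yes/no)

Round 1 — Eli becomes infected (initial).
Round 2 — checking thresholds:
  Cal: 1 of 4 neighbours < 3, below threshold.
  Ivy: 1 of 3 neighbours < 3, below threshold.
  Kai: 1 of 4 neighbours ≥ 1, becomes infected.
Round 3 — no new infections; cascade stops.

yes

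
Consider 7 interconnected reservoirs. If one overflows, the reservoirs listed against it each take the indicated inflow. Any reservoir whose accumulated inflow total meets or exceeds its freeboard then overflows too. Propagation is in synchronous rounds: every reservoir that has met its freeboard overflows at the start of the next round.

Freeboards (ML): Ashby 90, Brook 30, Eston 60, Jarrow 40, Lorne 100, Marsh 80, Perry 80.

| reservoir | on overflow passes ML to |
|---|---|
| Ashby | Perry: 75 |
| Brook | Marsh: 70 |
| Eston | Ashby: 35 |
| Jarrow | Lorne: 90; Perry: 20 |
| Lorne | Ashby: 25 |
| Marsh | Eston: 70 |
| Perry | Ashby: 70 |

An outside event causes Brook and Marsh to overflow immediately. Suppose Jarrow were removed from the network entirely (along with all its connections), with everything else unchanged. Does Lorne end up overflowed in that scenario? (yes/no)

no

With Jarrow removed:
Round 1 — Brook, Marsh overflow (initial).
  Eston: +70 → 70 ≥ 60
Round 2 — Eston overflows.
  Ashby: +35 → 35 < 90
No further overflows.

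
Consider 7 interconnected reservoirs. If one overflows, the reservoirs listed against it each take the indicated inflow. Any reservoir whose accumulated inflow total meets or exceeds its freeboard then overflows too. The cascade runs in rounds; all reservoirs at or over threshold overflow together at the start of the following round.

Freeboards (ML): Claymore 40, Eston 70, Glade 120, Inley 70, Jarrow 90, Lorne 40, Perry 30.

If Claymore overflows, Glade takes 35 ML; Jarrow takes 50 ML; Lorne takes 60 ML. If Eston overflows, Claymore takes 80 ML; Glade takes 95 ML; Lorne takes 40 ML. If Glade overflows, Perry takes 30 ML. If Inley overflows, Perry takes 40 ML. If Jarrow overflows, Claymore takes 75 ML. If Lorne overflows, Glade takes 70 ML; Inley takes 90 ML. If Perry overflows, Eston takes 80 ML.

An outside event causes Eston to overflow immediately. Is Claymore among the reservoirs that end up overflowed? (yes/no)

Round 1 — Eston overflows (initial).
  Claymore: +80 → 80 ≥ 40
  Glade: +95 → 95 < 120
  Lorne: +40 → 40 ≥ 40
Round 2 — Claymore, Lorne overflow.
  Glade: +35+70 → 200 ≥ 120
  Inley: +90 → 90 ≥ 70
  Jarrow: +50 → 50 < 90
Round 3 — Glade, Inley overflow.
  Perry: +30+40 → 70 ≥ 30
Round 4 — Perry overflows.
No further overflows.

yes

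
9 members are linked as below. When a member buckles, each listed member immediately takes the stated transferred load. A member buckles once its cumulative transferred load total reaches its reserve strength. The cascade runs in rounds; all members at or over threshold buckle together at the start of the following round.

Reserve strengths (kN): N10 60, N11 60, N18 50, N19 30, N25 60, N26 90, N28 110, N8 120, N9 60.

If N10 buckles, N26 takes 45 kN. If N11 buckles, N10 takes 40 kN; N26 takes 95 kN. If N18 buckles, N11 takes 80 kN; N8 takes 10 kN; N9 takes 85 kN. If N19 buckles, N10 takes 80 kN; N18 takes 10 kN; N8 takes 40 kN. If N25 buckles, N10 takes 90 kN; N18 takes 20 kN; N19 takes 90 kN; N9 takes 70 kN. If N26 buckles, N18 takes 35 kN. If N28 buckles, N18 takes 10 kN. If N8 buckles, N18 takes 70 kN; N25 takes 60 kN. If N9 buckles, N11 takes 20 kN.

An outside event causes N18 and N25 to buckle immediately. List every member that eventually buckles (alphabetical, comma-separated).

N10, N11, N18, N19, N25, N26, N9

Round 1 — N18, N25 buckle (initial).
  N10: +90 → 90 ≥ 60
  N11: +80 → 80 ≥ 60
  N19: +90 → 90 ≥ 30
  N8: +10 → 10 < 120
  N9: +85+70 → 155 ≥ 60
Round 2 — N10, N11, N19, N9 buckle.
  N26: +45+95 → 140 ≥ 90
  N8: +40 → 50 < 120
Round 3 — N26 buckles.
No further bucklings.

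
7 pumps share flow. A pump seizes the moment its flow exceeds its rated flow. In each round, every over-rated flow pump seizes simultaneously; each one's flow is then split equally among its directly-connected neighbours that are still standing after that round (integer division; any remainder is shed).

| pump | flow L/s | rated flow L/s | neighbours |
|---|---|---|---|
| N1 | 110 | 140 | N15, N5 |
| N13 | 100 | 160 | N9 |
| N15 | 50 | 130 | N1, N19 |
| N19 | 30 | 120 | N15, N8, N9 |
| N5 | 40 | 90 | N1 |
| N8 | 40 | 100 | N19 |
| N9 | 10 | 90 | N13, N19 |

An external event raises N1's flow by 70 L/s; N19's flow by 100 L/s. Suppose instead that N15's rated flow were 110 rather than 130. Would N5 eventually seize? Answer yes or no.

With N15's rated flow at 110:
Round 1 — N1 at 180 > 140; N19 at 130 > 120. N1, N19 seize.
  N1 sheds 180 L/s to N15, N5: 90 each.
    N15: 50+90 = 140 > 110
    N5: 40+90 = 130 > 90
  N19 sheds 130 L/s to N15, N8, N9: 43 each (1 lost).
    N15: 140+43 = 183 > 110
    N8: 40+43 = 83 ≤ 100
    N9: 10+43 = 53 ≤ 90
Round 2 — N15, N5 seize.
  N15 sheds 183 L/s: no online neighbours, lost.
  N5 sheds 130 L/s: no online neighbours, lost.
No further seizures.

yes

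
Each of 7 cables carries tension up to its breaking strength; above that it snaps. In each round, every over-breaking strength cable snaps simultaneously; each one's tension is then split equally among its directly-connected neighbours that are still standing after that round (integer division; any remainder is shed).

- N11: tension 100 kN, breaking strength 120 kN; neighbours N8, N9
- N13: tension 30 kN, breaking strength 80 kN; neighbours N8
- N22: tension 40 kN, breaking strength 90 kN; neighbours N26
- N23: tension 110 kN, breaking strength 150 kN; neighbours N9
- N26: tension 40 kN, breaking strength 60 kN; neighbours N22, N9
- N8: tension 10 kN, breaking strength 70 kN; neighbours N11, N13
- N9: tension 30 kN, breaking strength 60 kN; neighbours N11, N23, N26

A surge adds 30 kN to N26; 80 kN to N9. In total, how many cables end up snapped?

Round 1 — N26 at 70 > 60; N9 at 110 > 60. N26, N9 snap.
  N26 sheds 70 kN to N22: 70 each.
    N22: 40+70 = 110 > 90
  N9 sheds 110 kN to N11, N23: 55 each.
    N11: 100+55 = 155 > 120
    N23: 110+55 = 165 > 150
Round 2 — N11, N22, N23 snap.
  N11 sheds 155 kN to N8: 155 each.
    N8: 10+155 = 165 > 70
  N22 sheds 110 kN: no online neighbours, lost.
  N23 sheds 165 kN: no online neighbours, lost.
Round 3 — N8 snaps.
  N8 sheds 165 kN to N13: 165 each.
    N13: 30+165 = 195 > 80
Round 4 — N13 snaps.
  N13 sheds 195 kN: no online neighbours, lost.
No further breaks.

7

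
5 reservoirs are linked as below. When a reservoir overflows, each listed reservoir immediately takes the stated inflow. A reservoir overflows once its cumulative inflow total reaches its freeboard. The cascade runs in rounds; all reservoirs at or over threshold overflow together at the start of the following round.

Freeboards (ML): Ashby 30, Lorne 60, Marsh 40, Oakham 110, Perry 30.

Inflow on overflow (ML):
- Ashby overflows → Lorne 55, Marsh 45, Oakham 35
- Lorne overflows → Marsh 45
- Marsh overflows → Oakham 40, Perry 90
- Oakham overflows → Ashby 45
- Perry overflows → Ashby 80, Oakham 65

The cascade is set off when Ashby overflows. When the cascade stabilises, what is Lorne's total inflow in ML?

55

Round 1 — Ashby overflows (initial).
  Lorne: +55 → 55 < 60
  Marsh: +45 → 45 ≥ 40
  Oakham: +35 → 35 < 110
Round 2 — Marsh overflows.
  Oakham: +40 → 75 < 110
  Perry: +90 → 90 ≥ 30
Round 3 — Perry overflows.
  Oakham: +65 → 140 ≥ 110
Round 4 — Oakham overflows.
No further overflows.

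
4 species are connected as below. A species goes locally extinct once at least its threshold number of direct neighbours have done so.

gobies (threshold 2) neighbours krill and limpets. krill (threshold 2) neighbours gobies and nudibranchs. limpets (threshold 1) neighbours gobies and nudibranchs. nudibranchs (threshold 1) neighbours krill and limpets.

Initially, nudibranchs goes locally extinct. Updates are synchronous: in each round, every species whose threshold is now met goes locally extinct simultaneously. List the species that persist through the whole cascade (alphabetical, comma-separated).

Round 1 — nudibranchs goes locally extinct (initial).
Round 2 — checking thresholds:
  krill: 1 of 2 neighbours < 2, below threshold.
  limpets: 1 of 2 neighbours ≥ 1, goes locally extinct.
Round 3 — no new extinctions; cascade stops.

gobies, krill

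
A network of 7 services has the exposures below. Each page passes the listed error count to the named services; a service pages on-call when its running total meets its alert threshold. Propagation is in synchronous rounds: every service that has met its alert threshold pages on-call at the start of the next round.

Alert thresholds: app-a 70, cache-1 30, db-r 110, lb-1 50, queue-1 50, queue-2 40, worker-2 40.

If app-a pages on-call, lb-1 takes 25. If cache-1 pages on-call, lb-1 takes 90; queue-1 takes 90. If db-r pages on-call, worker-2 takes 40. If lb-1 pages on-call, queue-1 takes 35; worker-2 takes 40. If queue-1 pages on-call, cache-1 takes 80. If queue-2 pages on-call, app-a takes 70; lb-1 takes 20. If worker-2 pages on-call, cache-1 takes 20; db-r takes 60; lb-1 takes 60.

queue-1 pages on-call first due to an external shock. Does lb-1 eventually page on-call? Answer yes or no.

Round 1 — queue-1 pages on-call (initial).
  cache-1: +80 → 80 ≥ 30
Round 2 — cache-1 pages on-call.
  lb-1: +90 → 90 ≥ 50
Round 3 — lb-1 pages on-call.
  worker-2: +40 → 40 ≥ 40
Round 4 — worker-2 pages on-call.
  db-r: +60 → 60 < 110
No further pages.

yes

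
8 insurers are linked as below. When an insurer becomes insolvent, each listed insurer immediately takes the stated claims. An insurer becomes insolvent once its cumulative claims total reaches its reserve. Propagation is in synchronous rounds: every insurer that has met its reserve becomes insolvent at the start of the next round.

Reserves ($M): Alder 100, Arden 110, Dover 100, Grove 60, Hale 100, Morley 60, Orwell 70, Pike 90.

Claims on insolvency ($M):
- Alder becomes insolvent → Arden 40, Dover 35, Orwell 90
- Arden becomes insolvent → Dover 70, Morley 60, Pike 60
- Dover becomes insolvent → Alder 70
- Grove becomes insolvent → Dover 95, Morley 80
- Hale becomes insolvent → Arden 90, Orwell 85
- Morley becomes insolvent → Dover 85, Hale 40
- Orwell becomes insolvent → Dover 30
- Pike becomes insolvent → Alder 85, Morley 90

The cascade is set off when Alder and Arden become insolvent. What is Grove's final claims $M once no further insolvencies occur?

0

Round 1 — Alder, Arden become insolvent (initial).
  Dover: +35+70 → 105 ≥ 100
  Morley: +60 → 60 ≥ 60
  Orwell: +90 → 90 ≥ 70
  Pike: +60 → 60 < 90
Round 2 — Dover, Morley, Orwell become insolvent.
  Hale: +40 → 40 < 100
No further insolvencies.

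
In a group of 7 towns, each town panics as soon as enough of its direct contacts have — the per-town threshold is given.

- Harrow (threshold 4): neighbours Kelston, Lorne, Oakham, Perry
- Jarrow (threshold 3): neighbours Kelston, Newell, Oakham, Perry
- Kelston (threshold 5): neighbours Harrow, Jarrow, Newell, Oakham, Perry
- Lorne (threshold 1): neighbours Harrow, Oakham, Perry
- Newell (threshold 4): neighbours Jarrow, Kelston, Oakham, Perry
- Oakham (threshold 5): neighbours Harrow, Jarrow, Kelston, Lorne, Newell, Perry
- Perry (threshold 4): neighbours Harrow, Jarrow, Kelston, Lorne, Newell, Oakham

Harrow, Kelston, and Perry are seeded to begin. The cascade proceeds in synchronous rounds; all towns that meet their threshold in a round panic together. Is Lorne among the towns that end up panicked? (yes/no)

yes

Round 1 — Harrow, Kelston, Perry panic (initial).
Round 2 — checking thresholds:
  Jarrow: 2 of 4 neighbours < 3, holds.
  Lorne: 2 of 3 neighbours ≥ 1, panics.
  Newell: 2 of 4 neighbours < 4, holds.
  Oakham: 3 of 6 neighbours < 5, holds.
Round 3 — no new panics; cascade stops.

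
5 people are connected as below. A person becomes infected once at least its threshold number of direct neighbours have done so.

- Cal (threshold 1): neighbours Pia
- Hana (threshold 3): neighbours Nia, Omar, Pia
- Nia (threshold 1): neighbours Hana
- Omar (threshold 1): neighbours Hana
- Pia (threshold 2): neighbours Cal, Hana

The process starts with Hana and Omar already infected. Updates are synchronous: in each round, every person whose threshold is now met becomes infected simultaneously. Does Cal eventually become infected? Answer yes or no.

no

Round 1 — Hana, Omar become infected (initial).
Round 2 — checking thresholds:
  Nia: 1 of 1 neighbours ≥ 1, becomes infected.
  Pia: 1 of 2 neighbours < 2, holds.
Round 3 — no new infections; cascade stops.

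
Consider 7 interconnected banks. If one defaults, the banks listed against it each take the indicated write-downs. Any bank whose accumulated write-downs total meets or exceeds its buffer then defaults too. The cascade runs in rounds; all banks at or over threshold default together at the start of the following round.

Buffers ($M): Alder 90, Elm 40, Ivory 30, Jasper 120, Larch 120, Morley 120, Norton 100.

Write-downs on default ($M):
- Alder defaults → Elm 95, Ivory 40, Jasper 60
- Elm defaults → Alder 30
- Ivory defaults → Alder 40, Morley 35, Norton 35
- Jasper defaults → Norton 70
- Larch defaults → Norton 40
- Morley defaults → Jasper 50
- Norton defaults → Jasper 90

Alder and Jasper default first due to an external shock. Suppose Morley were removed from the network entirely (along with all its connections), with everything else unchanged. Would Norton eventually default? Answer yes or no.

yes

With Morley removed:
Round 1 — Alder, Jasper default (initial).
  Elm: +95 → 95 ≥ 40
  Ivory: +40 → 40 ≥ 30
  Norton: +70 → 70 < 100
Round 2 — Elm, Ivory default.
  Norton: +35 → 105 ≥ 100
Round 3 — Norton defaults.
No further defaults.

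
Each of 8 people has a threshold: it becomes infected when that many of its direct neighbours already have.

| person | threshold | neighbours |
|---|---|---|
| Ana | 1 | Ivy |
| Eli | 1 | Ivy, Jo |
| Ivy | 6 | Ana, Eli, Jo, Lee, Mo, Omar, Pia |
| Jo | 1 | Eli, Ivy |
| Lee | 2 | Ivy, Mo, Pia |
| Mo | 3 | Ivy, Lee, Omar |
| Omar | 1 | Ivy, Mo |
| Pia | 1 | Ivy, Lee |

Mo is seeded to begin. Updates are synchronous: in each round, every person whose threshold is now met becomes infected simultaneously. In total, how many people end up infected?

2

Round 1 — Mo becomes infected (initial).
Round 2 — checking thresholds:
  Ivy: 1 of 7 neighbours < 6, holds.
  Lee: 1 of 3 neighbours < 2, holds.
  Omar: 1 of 2 neighbours ≥ 1, becomes infected.
Round 3 — no new infections; cascade stops.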